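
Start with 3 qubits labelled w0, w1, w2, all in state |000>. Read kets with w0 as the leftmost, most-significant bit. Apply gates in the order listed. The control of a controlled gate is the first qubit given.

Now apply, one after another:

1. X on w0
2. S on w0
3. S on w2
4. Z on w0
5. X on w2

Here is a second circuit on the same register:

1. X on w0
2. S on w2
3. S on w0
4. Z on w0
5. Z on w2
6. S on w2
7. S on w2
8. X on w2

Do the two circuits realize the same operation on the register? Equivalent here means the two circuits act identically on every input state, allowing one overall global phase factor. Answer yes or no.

Yes — the two circuits implement the same unitary up to a global phase.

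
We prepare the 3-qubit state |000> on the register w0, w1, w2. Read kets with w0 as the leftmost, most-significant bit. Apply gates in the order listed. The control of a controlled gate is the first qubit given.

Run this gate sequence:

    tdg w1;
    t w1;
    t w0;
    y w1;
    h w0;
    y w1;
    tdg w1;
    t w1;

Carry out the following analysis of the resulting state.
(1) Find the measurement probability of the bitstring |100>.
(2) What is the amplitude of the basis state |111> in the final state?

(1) Outcome |100> occurs with probability 1/2.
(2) |111> carries amplitude 0 in the final state.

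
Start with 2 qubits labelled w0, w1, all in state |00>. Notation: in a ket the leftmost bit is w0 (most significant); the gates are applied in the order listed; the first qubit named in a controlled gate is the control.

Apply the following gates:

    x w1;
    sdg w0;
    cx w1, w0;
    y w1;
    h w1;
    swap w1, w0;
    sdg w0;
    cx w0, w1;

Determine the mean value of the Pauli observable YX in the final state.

The expectation value of YX is -1.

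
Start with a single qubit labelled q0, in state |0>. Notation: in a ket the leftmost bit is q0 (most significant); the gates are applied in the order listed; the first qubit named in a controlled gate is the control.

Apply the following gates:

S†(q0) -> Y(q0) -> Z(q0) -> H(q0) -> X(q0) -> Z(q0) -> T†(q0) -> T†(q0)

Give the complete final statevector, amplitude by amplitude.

After the circuit, the state carries amplitude sqrt(2)*I/2 on |0>, sqrt(2)/2 on |1>.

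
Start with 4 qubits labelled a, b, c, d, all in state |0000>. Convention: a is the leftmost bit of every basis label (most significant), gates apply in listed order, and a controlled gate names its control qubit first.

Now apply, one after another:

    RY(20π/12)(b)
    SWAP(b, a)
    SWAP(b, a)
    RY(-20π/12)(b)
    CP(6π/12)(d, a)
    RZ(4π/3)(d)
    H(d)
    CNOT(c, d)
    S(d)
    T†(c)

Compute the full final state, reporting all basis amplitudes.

After the circuit, the state carries amplitude -sqrt(2)*exp(I*pi/3)/2 on |0000>, -sqrt(2)*exp(5*I*pi/6)/2 on |0001>, and 0 on every other basis state.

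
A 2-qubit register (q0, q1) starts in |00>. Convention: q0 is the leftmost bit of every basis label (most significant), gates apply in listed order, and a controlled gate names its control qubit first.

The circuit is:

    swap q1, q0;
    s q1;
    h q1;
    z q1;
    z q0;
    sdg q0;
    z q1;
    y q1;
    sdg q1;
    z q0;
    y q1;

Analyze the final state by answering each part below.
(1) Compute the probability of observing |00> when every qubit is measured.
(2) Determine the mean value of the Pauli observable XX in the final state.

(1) Outcome |00> occurs with probability 1/2.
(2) In the final state, XX has expectation 0.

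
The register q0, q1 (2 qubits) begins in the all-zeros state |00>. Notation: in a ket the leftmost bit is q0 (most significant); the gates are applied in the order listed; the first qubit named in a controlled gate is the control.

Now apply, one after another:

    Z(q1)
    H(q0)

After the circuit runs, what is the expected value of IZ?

In the final state, IZ has expectation 1.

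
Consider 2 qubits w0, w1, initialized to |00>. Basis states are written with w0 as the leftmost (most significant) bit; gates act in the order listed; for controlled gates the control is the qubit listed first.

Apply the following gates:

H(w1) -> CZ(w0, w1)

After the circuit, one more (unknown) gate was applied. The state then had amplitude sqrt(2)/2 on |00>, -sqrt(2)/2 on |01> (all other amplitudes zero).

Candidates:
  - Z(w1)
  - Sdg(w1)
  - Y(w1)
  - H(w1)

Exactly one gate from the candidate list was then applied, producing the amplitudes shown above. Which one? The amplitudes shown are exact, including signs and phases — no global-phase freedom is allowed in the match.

It was Z(w1) that produced the state shown.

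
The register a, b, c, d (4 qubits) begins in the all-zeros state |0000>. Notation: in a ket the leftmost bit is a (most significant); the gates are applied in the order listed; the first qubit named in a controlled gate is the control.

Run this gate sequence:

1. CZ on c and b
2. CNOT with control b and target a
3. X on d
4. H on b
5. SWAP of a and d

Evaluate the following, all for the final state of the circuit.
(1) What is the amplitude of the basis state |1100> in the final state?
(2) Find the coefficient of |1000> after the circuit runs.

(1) The amplitude on |1100> is sqrt(2)/2.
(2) The final state's coefficient on |1000> equals sqrt(2)/2.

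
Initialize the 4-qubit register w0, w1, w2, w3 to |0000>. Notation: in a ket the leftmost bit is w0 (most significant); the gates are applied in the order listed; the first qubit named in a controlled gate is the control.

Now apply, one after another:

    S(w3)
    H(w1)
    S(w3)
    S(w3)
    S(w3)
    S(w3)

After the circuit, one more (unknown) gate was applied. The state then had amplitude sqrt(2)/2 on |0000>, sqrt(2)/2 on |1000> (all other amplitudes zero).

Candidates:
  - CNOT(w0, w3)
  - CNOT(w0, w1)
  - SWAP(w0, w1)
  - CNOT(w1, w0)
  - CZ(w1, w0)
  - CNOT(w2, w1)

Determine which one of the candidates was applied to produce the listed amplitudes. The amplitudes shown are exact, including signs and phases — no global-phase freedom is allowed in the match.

The unique candidate consistent with the amplitudes is SWAP(w0, w1).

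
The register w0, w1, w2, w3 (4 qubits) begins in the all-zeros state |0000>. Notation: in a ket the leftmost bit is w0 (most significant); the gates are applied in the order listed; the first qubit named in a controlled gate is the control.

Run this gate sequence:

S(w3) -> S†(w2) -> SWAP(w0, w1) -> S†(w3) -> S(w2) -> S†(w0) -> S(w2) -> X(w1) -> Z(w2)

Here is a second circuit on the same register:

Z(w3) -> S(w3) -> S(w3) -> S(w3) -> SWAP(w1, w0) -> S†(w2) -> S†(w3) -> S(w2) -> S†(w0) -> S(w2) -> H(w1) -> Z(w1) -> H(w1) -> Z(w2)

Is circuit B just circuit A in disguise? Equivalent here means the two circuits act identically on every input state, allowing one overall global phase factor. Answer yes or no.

Yes: on every input state the two circuits agree up to one overall phase factor.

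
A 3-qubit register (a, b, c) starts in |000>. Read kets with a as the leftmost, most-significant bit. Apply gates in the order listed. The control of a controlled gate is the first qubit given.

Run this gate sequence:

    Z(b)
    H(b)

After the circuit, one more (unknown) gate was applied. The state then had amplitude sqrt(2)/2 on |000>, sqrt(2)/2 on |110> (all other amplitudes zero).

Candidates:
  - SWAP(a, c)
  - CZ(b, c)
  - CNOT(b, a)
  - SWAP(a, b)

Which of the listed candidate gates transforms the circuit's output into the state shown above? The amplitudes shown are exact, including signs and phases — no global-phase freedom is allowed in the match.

The applied gate was CNOT(b, a).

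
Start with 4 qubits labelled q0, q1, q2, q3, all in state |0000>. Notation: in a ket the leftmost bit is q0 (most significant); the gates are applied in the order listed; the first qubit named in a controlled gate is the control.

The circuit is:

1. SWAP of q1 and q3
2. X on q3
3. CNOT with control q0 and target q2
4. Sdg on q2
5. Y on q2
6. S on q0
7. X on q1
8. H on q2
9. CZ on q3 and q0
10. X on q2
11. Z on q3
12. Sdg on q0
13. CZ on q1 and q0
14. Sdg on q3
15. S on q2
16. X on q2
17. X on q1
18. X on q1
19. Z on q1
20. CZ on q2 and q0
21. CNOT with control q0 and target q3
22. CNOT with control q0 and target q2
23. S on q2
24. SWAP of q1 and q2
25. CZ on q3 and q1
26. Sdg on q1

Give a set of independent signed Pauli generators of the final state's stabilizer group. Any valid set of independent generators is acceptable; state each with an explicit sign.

The final state is stabilized by the group generated by -IYII, +ZIII, -IIZI, -IIIZ; other independent generating sets are equally valid.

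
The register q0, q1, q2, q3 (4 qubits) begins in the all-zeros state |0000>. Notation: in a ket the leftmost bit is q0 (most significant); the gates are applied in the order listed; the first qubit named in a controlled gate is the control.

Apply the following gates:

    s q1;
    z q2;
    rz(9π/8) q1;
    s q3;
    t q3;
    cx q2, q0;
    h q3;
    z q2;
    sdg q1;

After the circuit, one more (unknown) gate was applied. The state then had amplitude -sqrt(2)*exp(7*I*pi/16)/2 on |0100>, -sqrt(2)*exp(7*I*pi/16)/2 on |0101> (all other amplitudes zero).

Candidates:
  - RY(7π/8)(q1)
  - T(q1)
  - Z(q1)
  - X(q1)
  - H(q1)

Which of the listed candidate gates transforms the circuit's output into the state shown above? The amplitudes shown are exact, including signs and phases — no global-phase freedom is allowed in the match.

The applied gate was X(q1).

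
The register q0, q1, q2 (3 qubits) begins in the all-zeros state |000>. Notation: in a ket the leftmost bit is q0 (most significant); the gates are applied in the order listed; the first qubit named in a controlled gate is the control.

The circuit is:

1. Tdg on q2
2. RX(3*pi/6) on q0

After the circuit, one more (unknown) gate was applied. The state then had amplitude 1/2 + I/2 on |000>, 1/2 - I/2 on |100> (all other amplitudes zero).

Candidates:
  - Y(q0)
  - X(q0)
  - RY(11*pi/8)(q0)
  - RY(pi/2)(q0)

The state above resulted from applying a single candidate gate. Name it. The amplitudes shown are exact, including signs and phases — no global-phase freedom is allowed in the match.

The unique candidate consistent with the amplitudes is RY(pi/2)(q0).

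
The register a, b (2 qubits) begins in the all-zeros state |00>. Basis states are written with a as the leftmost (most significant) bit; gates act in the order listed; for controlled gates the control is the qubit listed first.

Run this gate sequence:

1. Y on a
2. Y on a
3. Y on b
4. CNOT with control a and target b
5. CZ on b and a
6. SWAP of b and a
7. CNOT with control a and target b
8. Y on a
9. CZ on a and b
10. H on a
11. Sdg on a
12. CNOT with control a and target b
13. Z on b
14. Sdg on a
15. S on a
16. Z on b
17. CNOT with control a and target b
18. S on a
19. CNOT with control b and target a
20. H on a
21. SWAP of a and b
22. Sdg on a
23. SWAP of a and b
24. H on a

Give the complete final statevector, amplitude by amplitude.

The resulting statevector has amplitude 0 on |00>, -sqrt(2)*I/2 on |01>, 0 on |10>, -sqrt(2)*I/2 on |11>.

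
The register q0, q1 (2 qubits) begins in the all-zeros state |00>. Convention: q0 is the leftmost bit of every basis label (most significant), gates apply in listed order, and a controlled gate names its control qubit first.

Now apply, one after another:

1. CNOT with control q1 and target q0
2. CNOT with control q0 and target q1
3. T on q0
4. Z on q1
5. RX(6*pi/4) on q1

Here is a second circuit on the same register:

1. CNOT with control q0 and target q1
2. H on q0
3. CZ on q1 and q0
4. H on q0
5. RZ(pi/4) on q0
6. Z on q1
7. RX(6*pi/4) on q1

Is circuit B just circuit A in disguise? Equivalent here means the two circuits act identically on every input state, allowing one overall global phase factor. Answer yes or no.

No: there is an input state on which the two circuits produce genuinely different outputs (not merely differing by a phase).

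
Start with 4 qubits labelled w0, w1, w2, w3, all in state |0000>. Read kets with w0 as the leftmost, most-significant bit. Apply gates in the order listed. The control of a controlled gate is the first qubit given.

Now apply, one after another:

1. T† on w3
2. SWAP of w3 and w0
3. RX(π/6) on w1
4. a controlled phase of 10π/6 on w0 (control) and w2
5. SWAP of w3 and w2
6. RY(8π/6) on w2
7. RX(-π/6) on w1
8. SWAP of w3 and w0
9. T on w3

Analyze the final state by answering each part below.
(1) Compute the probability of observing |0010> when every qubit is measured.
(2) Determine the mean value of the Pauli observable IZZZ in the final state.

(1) A full measurement returns |0010> with probability 3/4.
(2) In the final state, IZZZ has expectation -1/2.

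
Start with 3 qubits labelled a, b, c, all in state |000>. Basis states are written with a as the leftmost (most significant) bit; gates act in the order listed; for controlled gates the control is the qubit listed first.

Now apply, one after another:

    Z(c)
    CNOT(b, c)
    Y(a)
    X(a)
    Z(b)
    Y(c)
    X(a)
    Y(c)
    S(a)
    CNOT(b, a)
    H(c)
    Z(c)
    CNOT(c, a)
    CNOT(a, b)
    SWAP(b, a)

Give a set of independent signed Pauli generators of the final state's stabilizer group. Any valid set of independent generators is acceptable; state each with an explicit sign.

One valid set of independent stabilizer generators is -XXX, -ZIZ, -IZZ (any independent generating set of the same group is equally correct).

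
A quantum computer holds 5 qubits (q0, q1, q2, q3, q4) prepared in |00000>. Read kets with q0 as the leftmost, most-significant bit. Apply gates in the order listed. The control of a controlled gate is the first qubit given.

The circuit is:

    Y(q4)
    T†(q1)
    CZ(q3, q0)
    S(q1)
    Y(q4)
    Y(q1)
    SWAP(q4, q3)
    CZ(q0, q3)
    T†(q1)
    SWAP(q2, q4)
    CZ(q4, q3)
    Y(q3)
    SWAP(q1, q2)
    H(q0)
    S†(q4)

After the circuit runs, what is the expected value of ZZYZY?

In the final state, ZZYZY has expectation 0.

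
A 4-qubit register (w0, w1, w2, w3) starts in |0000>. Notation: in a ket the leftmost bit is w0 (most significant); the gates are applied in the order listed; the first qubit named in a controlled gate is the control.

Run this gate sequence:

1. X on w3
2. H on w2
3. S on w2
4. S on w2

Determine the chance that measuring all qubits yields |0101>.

The probability of measuring |0101> is 0.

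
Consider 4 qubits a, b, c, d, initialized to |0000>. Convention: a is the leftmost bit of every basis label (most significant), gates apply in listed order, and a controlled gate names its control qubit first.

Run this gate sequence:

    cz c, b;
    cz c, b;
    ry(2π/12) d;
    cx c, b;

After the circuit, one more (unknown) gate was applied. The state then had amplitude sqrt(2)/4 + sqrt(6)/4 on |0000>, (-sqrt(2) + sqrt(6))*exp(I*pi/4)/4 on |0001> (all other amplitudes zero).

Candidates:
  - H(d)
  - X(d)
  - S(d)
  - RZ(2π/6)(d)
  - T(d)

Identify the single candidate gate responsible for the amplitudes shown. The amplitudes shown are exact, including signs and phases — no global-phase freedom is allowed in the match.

The applied gate was T(d).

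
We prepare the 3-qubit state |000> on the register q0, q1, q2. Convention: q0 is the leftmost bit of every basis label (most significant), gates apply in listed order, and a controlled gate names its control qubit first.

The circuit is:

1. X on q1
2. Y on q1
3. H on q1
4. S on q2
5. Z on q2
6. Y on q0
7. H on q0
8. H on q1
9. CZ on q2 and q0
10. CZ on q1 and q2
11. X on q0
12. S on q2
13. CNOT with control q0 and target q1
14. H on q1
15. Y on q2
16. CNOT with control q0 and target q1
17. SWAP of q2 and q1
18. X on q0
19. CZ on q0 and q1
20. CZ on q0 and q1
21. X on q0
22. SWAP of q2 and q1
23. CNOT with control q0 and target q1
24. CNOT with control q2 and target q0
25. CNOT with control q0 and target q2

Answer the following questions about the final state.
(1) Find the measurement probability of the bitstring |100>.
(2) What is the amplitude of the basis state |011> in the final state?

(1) Outcome |100> occurs with probability 1/4. Key observation: gates 16-23 undo each other exactly, leaving only the rest of the circuit to track.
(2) The final state's coefficient on |011> equals -I/2.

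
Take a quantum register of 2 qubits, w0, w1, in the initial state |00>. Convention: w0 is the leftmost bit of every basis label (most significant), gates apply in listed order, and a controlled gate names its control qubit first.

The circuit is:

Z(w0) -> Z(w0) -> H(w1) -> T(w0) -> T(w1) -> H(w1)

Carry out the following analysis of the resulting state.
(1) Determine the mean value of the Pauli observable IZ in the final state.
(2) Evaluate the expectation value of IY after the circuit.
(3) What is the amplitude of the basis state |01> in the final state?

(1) The observable IZ averages to sqrt(2)/2.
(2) The observable IY averages to -sqrt(2)/2.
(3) The final state's coefficient on |01> equals 1/2 - exp(I*pi/4)/2.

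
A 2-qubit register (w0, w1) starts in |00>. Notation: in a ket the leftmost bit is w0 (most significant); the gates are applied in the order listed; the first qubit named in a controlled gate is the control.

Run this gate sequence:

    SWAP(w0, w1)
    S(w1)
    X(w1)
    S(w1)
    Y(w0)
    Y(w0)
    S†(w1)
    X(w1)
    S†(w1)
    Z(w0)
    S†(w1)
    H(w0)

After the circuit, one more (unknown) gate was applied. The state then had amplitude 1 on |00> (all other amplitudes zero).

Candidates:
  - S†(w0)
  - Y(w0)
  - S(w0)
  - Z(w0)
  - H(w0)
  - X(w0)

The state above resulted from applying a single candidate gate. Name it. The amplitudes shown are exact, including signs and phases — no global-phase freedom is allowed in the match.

The unique candidate consistent with the amplitudes is H(w0).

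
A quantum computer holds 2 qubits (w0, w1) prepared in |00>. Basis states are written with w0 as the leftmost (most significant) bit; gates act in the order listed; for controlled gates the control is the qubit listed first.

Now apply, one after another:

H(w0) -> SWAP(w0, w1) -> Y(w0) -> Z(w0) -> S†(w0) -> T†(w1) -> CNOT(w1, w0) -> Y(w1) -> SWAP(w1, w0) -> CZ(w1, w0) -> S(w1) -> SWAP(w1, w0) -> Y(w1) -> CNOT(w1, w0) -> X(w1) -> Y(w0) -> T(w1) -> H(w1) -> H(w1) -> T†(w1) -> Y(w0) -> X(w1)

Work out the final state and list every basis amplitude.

After the circuit, the state carries amplitude 0 on |00>, 0 on |01>, sqrt(2)*I/2 on |10>, sqrt(2)*exp(3*I*pi/4)/2 on |11>. Key observation: steps 15-22 multiply out to the identity, so the circuit reduces to the remaining gates.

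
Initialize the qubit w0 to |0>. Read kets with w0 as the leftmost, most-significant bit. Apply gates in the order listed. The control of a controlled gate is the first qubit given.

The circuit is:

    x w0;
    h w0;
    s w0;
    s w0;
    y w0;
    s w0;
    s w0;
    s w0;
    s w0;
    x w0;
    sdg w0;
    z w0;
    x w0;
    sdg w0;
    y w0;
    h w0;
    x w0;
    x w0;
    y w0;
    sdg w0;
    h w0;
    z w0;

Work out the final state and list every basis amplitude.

The final amplitudes are -sqrt(2)/2 on |0>, sqrt(2)/2 on |1>. Key observation: steps 6-9 multiply out to the identity, so the circuit reduces to the remaining gates.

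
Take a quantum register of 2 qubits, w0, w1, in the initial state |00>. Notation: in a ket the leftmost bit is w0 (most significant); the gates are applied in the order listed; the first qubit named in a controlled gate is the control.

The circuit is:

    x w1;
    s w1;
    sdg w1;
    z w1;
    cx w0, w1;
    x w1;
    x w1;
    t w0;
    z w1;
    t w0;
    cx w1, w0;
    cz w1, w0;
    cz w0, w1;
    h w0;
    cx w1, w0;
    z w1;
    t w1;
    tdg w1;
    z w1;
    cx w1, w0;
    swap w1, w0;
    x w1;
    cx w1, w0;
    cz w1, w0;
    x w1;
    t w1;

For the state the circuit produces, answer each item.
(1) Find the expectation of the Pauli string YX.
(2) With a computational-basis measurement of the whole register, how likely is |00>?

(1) In the final state, YX has expectation -sqrt(2)/2. Key observation: steps 15-20 multiply out to the identity, so the circuit reduces to the remaining gates.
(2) A full measurement returns |00> with probability 1/2.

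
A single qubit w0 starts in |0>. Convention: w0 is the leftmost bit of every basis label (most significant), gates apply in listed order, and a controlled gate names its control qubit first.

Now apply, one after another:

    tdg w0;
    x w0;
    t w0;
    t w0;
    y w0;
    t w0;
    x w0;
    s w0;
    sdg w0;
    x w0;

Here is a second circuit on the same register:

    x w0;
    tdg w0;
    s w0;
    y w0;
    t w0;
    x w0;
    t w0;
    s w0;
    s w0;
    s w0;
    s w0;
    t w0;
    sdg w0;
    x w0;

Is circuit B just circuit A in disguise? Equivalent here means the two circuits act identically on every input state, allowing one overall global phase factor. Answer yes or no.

No — the two circuits implement different unitaries, even allowing a global phase.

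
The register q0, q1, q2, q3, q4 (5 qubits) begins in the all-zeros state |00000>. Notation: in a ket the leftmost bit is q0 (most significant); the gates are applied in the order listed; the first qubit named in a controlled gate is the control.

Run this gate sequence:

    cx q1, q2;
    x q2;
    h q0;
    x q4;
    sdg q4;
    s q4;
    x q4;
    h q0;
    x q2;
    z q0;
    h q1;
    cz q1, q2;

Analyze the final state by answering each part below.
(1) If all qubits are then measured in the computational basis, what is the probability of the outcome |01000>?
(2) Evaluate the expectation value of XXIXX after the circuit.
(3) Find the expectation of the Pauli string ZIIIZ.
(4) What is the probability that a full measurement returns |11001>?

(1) The probability of measuring |01000> is 1/2. Key observation: gates 2-9 undo each other exactly, leaving only the rest of the circuit to track.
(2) The observable XXIXX averages to 0.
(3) In the final state, ZIIIZ has expectation 1.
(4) The probability of measuring |11001> is 0.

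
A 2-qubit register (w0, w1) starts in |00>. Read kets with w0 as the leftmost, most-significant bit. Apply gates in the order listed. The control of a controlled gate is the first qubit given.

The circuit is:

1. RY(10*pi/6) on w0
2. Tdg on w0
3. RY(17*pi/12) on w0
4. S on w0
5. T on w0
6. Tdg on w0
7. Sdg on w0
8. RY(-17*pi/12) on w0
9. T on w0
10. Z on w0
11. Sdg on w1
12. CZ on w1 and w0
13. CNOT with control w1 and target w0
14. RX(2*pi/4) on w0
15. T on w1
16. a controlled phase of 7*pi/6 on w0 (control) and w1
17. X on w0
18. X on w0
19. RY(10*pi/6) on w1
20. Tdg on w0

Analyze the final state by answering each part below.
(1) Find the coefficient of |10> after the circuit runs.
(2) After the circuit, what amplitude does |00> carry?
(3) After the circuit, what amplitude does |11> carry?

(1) The amplitude on |10> is (-sqrt(6) + 3*sqrt(2)*I)*exp(3*I*pi/4)/8. Key observation: the block from step 2 through step 9 cancels to the identity and can be dropped.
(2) |00> carries amplitude 3*sqrt(2)/8 - sqrt(6)*I/8 in the final state.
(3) The final state's coefficient on |11> equals (sqrt(2) - sqrt(6)*I)*exp(3*I*pi/4)/8.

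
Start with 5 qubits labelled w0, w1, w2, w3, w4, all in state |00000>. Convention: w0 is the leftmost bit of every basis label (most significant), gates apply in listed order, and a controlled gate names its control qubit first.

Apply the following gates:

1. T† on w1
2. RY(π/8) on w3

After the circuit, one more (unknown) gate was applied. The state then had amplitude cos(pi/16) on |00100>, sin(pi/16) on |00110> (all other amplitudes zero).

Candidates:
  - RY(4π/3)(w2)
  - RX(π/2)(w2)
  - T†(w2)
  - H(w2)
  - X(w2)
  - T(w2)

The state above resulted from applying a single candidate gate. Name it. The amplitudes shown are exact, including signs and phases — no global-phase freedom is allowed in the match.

The unique candidate consistent with the amplitudes is X(w2).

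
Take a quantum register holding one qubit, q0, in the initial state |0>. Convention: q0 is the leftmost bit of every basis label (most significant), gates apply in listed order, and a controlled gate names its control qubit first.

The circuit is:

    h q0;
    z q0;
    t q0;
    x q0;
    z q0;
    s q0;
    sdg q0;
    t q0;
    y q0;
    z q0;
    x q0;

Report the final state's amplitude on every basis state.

After the circuit, the state carries amplitude sqrt(2)*exp(3*I*pi/4)/2 on |0>, sqrt(2)*exp(3*I*pi/4)/2 on |1>.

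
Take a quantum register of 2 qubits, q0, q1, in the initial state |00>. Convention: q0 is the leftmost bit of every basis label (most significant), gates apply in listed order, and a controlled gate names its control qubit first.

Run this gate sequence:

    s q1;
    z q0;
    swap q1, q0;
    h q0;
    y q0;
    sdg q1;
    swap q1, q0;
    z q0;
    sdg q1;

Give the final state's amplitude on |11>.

The amplitude on |11> is 0.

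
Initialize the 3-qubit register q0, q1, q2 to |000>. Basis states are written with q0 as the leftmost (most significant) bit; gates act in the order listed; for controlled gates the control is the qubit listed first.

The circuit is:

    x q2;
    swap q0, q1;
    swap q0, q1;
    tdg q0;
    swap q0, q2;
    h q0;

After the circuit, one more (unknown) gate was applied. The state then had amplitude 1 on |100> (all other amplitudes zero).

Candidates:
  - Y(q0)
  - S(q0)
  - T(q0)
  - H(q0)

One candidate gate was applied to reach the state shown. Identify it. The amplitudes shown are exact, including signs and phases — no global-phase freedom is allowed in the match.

It was H(q0) that produced the state shown. Key observation: the block from step 2 through step 3 cancels to the identity and can be dropped.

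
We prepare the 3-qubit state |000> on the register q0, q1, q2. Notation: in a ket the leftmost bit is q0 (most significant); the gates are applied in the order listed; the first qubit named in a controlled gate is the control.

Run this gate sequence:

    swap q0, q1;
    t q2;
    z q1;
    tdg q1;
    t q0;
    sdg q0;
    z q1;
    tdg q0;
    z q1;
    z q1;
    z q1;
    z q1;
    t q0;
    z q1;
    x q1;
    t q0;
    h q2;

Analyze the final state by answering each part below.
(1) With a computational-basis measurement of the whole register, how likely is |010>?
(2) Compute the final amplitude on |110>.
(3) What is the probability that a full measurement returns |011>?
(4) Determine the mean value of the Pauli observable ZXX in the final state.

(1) Outcome |010> occurs with probability 1/2. Key observation: the block from step 7 through step 14 cancels to the identity and can be dropped.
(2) The final state's coefficient on |110> equals 0.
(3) The probability of measuring |011> is 1/2.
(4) The expectation value of ZXX is 0.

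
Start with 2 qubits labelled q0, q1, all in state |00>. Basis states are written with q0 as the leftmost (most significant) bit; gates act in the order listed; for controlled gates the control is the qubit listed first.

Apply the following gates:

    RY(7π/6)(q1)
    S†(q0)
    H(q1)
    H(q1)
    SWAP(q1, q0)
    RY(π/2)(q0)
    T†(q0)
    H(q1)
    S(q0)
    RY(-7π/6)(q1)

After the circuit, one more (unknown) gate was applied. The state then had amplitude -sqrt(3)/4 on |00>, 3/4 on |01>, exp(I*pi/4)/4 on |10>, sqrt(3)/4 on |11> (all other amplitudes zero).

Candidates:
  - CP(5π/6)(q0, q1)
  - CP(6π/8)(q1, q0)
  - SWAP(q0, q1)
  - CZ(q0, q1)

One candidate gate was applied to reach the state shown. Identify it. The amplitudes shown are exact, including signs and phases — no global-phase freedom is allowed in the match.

The applied gate was CP(6π/8)(q1, q0).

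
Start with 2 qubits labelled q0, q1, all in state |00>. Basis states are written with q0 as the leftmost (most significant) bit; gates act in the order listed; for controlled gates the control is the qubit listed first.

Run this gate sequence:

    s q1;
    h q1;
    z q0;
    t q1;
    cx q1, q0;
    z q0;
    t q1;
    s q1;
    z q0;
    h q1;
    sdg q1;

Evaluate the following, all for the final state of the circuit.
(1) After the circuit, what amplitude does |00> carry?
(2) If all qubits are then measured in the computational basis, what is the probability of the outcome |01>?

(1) |00> carries amplitude 1/2 in the final state.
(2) The probability of measuring |01> is 1/4.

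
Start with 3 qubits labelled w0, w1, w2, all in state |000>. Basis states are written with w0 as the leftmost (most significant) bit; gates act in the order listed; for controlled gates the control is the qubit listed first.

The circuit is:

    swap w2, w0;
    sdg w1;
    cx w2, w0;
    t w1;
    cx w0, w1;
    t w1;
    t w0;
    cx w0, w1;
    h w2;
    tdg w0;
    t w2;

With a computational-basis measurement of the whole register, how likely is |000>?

The probability of measuring |000> is 1/2.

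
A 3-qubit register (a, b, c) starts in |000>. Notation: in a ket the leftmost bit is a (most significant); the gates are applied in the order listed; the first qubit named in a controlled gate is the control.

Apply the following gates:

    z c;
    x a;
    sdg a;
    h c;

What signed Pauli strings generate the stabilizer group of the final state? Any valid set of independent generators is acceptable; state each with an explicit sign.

The final state is stabilized by the group generated by +IIX, -ZII, +IZI; other independent generating sets are equally valid.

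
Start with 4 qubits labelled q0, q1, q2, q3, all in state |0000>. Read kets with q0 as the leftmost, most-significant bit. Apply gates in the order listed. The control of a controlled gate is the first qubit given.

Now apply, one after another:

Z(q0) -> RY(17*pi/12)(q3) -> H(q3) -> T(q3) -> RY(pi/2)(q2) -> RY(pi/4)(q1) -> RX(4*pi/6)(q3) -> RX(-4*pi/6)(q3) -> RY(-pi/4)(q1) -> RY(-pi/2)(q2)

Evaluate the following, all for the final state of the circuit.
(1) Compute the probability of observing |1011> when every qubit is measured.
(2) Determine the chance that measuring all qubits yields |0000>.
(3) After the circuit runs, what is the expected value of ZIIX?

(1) A full measurement returns |1011> with probability 0.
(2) The probability of measuring |0000> is -sqrt(6)/8 - sqrt(2)/8 + 1/2.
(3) The observable ZIIX averages to 1/4 - sqrt(3)/4.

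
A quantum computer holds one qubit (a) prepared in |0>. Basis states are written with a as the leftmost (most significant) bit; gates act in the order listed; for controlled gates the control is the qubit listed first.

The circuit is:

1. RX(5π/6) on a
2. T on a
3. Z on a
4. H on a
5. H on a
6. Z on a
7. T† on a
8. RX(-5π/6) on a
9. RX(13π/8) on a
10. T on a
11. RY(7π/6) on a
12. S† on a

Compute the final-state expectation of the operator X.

The expectation value of X is sqrt(2*sqrt(2) + 4)/4. Key observation: gates 1-8 undo each other exactly, leaving only the rest of the circuit to track.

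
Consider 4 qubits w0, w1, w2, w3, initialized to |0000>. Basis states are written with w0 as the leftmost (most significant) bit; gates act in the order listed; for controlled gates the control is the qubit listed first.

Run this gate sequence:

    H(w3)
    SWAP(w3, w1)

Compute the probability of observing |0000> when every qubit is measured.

The probability of measuring |0000> is 1/2.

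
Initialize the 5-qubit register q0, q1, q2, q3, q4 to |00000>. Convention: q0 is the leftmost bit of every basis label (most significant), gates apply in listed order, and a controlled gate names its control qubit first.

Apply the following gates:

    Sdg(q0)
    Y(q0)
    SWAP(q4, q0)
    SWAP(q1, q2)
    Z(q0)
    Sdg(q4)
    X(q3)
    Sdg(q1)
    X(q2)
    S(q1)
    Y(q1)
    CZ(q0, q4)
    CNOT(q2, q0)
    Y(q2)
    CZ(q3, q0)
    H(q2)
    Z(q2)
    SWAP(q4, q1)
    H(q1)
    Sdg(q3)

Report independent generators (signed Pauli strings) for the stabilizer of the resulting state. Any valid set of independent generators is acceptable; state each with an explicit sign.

One valid set of independent stabilizer generators is -IXIII, -IIXII, -ZIIII, -IIIZI, -IIIIZ (any independent generating set of the same group is equally correct).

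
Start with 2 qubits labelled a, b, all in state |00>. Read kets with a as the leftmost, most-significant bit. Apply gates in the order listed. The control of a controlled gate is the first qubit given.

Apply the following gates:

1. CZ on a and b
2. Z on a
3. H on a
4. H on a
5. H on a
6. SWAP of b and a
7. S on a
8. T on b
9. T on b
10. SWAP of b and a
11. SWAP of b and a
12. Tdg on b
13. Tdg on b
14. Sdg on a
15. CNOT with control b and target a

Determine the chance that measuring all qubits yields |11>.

A full measurement returns |11> with probability 1/2.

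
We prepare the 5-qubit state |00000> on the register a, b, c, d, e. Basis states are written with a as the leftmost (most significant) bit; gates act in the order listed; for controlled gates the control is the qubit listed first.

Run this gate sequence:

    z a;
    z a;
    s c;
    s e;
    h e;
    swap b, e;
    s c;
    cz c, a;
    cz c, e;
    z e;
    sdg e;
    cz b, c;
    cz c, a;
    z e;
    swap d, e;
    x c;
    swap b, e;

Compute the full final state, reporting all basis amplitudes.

The final amplitudes are sqrt(2)/2 on |00100>, sqrt(2)/2 on |00101>, and 0 on every other basis state.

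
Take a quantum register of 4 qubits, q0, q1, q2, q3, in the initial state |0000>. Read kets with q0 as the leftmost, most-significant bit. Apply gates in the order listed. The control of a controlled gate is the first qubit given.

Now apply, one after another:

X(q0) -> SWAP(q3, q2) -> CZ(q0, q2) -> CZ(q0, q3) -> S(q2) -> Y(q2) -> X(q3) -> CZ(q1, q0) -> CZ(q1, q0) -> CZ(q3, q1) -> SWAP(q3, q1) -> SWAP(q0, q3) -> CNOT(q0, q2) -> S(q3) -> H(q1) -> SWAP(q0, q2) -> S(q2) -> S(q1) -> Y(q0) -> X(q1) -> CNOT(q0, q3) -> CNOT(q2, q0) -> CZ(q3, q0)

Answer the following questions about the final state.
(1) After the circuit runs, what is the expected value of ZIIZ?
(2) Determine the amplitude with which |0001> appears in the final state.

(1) The expectation value of ZIIZ is -1.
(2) The amplitude on |0001> is sqrt(2)/2.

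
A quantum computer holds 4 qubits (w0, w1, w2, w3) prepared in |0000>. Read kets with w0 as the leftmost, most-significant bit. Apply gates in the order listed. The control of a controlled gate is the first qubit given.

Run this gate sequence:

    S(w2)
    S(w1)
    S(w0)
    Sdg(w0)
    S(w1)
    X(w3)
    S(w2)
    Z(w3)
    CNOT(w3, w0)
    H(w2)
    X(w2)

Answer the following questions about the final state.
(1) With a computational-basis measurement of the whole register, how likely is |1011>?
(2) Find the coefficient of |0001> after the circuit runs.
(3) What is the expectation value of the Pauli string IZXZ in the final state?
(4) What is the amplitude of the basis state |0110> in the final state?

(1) A full measurement returns |1011> with probability 1/2. Key observation: gates 3-4 undo each other exactly, leaving only the rest of the circuit to track.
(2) |0001> carries amplitude 0 in the final state.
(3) The observable IZXZ averages to -1.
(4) The final state's coefficient on |0110> equals 0.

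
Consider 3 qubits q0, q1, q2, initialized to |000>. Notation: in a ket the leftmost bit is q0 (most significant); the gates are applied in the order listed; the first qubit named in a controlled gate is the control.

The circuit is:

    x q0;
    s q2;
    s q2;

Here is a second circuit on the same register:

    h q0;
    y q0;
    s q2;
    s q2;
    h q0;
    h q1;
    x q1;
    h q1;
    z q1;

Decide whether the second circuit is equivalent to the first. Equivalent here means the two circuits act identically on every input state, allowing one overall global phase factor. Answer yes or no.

No, they are not equivalent — no single phase factor reconciles the two unitaries.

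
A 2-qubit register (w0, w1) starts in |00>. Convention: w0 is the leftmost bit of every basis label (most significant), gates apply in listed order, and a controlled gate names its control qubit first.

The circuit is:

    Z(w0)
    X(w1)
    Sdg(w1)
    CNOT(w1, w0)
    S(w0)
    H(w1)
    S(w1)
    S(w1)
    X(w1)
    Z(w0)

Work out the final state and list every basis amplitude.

The resulting statevector has amplitude 0 on |00>, 0 on |01>, -sqrt(2)/2 on |10>, -sqrt(2)/2 on |11>.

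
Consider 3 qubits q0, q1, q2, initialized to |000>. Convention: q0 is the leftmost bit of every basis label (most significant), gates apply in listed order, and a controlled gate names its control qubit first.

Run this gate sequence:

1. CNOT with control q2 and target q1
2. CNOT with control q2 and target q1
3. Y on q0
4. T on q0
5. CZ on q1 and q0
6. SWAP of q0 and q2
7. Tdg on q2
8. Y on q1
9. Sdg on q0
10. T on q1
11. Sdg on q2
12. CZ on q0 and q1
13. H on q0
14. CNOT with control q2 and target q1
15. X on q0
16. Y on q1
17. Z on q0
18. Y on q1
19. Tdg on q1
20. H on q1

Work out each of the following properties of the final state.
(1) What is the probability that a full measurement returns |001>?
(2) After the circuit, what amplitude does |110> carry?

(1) A full measurement returns |001> with probability 1/4.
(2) The amplitude on |110> is 0.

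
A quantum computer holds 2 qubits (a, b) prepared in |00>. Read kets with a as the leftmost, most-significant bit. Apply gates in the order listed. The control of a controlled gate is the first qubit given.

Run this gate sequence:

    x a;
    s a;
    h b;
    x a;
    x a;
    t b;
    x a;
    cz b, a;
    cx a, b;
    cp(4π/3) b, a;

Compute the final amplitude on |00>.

The final state's coefficient on |00> equals sqrt(2)*I/2. Key observation: the block from step 4 through step 5 cancels to the identity and can be dropped.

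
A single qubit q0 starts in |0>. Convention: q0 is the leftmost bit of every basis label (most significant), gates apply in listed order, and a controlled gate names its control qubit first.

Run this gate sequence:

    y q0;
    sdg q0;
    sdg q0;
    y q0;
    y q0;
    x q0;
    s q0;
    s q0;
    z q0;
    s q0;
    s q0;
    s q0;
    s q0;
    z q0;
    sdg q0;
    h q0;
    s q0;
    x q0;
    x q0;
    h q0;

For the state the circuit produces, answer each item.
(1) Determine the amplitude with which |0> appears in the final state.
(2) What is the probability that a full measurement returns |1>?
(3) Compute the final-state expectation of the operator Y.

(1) The final state's coefficient on |0> equals 1/2 - I/2.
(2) The probability of measuring |1> is 1/2.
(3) The observable Y averages to -1.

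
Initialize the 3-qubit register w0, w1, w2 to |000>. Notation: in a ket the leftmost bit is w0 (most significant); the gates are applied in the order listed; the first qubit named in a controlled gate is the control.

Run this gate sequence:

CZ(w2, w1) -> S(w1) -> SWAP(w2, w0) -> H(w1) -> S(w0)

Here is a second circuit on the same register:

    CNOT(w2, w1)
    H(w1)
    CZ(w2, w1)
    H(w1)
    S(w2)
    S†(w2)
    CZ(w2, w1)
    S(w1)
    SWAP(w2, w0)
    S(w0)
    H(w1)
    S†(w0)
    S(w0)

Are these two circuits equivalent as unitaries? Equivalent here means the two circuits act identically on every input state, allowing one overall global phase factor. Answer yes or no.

Yes — the two circuits implement the same unitary up to a global phase.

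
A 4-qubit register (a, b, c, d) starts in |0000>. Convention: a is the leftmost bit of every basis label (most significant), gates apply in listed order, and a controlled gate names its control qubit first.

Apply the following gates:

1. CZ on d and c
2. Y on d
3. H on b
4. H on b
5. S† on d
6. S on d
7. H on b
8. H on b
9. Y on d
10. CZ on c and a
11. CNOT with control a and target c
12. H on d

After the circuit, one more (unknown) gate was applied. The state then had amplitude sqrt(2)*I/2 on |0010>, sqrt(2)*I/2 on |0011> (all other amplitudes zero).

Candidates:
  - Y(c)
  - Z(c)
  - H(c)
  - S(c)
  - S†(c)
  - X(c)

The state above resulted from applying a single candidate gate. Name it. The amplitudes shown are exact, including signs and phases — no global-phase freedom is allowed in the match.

The applied gate was Y(c). Key observation: gates 2-9 undo each other exactly, leaving only the rest of the circuit to track.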